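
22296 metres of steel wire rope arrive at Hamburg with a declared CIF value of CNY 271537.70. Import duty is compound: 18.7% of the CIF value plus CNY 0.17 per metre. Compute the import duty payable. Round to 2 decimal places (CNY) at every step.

Ad valorem component: 271537.70 × 18.7% = 50777.55
Specific component: 22296 × 0.17 = 3790.32
Import duty = 50777.55 + 3790.32 = 54567.87

Import duty: CNY 54567.87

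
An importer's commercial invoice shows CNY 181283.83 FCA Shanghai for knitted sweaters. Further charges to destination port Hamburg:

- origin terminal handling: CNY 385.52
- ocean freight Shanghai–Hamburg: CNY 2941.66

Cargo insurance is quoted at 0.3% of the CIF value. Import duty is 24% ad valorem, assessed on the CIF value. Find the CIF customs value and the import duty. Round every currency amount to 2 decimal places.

CIF value: CNY 185166.51; import duty: CNY 44439.96

Let C be the CIF value. C = FCA price + pre-shipment costs + freight + 0.3% × C
C − 0.3% × C = 181283.83 + 385.52 + 2941.66
0.997 × C = 184611.01
C = 184611.01 / 0.997 = 185166.51
Insurance premium = 0.3% × 185166.51 = 555.50
Import duty = 185166.51 × 24% = 44439.96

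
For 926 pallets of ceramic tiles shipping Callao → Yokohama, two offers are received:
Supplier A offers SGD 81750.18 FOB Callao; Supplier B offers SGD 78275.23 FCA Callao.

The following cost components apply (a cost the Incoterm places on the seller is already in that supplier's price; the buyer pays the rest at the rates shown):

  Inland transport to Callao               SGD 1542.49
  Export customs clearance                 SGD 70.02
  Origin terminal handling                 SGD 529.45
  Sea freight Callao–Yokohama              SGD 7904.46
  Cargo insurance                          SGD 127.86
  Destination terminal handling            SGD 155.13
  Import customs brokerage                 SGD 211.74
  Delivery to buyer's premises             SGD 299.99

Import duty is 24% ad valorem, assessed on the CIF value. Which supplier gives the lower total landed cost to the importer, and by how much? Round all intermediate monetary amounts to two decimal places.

Supplier A (FOB):
CIF value = FOB price + freight + insurance = 81750.18 + 7904.46 + 127.86 = 89782.50
Import duty = 89782.50 × 24% = 21547.80
Buyer bears (A): 7904.46 + 127.86 + 155.13 + 211.74 + 299.99 = 8699.18
Landed cost (A) = invoice 81750.18 + 8699.18 + duty 21547.80 = 111997.16
Supplier B (FCA):
CIF value = FCA price + origin terminal + freight + insurance = 78275.23 + 529.45 + 7904.46 + 127.86 = 86837.00
Import duty = 86837.00 × 24% = 20840.88
Buyer bears (B): 529.45 + 7904.46 + 127.86 + 155.13 + 211.74 + 299.99 = 9228.63
Landed cost (B) = invoice 78275.23 + 9228.63 + duty 20840.88 = 108344.74
Difference = |111997.16 − 108344.74| = 3652.42

Supplier B is cheaper by SGD 3652.42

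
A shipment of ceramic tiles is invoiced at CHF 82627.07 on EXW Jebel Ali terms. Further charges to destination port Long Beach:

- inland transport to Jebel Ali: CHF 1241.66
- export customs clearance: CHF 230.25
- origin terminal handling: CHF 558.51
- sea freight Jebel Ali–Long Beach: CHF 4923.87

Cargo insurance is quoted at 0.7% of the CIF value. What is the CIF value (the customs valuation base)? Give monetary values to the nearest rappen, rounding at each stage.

CIF value: CHF 90212.85

Let C be the CIF value. C = EXW price + pre-shipment costs + freight + 0.7% × C
C − 0.7% × C = 82627.07 + 1241.66 + 230.25 + 558.51 + 4923.87
0.993 × C = 89581.36
C = 89581.36 / 0.993 = 90212.85
Insurance premium = 0.7% × 90212.85 = 631.49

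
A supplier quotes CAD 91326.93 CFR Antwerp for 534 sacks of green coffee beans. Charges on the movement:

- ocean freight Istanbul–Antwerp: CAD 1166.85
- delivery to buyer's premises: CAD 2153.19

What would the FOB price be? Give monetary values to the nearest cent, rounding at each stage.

FOB price: CAD 90160.08

Not relevant to the conversion: delivery — on the buyer under both terms; not part of either seller's price.
From CFR to FOB, the seller no longer bears: freight.
FOB price = 91326.93 − 1166.85 = 90160.08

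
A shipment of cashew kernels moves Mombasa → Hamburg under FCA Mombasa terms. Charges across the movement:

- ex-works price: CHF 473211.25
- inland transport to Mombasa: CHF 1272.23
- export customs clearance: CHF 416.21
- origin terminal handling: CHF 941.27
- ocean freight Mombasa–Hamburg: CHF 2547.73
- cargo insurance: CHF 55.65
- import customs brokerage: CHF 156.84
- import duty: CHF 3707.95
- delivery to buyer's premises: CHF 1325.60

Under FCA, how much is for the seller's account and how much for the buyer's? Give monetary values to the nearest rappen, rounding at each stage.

FCA: the seller delivers export-cleared goods to the carrier; the buyer bears costs from that point.
Seller's account: goods 473211.25 + inland to port 1272.23 + export clearance 416.21 = 474899.69
Buyer's account: origin terminal 941.27 + freight 2547.73 + insurance 55.65 + brokerage 156.84 + duty 3707.95 + delivery 1325.60 = 8735.04

Seller: CHF 474899.69; buyer: CHF 8735.04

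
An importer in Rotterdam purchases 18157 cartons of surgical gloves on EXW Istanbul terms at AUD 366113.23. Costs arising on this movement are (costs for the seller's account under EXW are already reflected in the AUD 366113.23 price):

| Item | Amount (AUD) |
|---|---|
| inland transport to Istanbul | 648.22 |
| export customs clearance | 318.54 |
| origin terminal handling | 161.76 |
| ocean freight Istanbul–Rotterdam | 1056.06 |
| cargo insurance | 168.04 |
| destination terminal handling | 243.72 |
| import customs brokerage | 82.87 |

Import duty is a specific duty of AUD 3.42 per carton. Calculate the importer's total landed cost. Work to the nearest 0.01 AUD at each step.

EXW: the seller makes goods available at their premises; the buyer bears all onward costs.
CIF value = EXW price + inland to port + export clearance + origin terminal + freight + insurance = 366113.23 + 648.22 + 318.54 + 161.76 + 1056.06 + 168.04 = 368465.85
Import duty = 18157 × 3.42 = 62096.94
Buyer bears: inland to port 648.22 + export clearance 318.54 + origin terminal 161.76 + freight 1056.06 + insurance 168.04 + destination terminal 243.72 + brokerage 82.87 + duty 62096.94 = 64776.15
Landed cost = invoice 366113.23 + 64776.15 = 430889.38

Total landed cost: AUD 430889.38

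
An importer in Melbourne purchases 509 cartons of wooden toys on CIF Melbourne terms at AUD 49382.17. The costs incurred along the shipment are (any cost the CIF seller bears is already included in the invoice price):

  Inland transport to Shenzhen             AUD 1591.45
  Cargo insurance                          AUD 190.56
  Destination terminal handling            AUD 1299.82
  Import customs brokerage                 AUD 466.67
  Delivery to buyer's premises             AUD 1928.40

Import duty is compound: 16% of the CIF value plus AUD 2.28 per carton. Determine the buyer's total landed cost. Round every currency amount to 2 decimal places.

CIF: the seller pays costs through ocean freight and marine insurance to the destination port.
Already in the invoice (seller's account under CIF): inland to port, insurance — exclude.
The CIF price already equals the CIF value: 49382.17
Ad valorem component: 49382.17 × 16% = 7901.15
Specific component: 509 × 2.28 = 1160.52
Import duty = 7901.15 + 1160.52 = 9061.67
Buyer bears: destination terminal 1299.82 + brokerage 466.67 + delivery 1928.40 + duty 9061.67 = 12756.56
Landed cost = invoice 49382.17 + 12756.56 = 62138.73

Total landed cost: AUD 62138.73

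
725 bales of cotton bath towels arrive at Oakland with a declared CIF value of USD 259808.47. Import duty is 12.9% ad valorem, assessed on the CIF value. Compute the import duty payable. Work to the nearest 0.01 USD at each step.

Import duty: USD 33515.29

Import duty = 259808.47 × 12.9% = 33515.29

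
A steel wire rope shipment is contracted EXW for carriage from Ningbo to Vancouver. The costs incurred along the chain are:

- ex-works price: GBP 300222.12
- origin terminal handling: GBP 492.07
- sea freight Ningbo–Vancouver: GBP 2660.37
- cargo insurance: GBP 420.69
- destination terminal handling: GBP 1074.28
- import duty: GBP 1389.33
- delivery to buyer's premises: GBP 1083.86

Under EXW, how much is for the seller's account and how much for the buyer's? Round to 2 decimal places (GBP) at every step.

Seller: GBP 300222.12; buyer: GBP 7120.60

EXW: the seller makes goods available at their premises; the buyer bears all onward costs.
Seller's account: goods 300222.12 = 300222.12
Buyer's account: origin terminal 492.07 + freight 2660.37 + insurance 420.69 + destination terminal 1074.28 + duty 1389.33 + delivery 1083.86 = 7120.60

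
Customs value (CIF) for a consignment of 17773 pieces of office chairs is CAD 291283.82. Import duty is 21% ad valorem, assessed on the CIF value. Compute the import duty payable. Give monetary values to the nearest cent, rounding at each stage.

Import duty = 291283.82 × 21% = 61169.60

Import duty: CAD 61169.60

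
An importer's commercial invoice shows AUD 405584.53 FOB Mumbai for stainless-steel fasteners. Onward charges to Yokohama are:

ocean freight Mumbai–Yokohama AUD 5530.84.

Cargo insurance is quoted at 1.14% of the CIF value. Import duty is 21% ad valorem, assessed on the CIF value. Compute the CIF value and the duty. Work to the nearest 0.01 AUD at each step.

Let C be the CIF value. C = FOB price + freight + 1.14% × C
C − 1.14% × C = 405584.53 + 5530.84
0.9886 × C = 411115.37
C = 411115.37 / 0.9886 = 415856.13
Insurance premium = 1.14% × 415856.13 = 4740.76
Import duty = 415856.13 × 21% = 87329.79

CIF value: AUD 415856.13; import duty: AUD 87329.79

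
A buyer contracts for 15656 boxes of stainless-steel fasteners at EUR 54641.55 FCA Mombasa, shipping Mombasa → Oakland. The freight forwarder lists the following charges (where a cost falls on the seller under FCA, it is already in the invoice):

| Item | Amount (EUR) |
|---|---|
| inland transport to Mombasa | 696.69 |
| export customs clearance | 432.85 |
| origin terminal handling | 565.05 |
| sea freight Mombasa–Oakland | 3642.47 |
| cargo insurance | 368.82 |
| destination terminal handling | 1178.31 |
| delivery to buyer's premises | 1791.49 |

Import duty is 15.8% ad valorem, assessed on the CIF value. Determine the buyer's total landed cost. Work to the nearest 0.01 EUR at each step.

FCA: the seller delivers export-cleared goods to the carrier; the buyer bears costs from that point.
Already in the invoice (seller's account under FCA): inland to port, export clearance — exclude.
CIF value = FCA price + origin terminal + freight + insurance = 54641.55 + 565.05 + 3642.47 + 368.82 = 59217.89
Import duty = 59217.89 × 15.8% = 9356.43
Buyer bears: origin terminal 565.05 + freight 3642.47 + insurance 368.82 + destination terminal 1178.31 + delivery 1791.49 + duty 9356.43 = 16902.57
Landed cost = invoice 54641.55 + 16902.57 = 71544.12

Total landed cost: EUR 71544.12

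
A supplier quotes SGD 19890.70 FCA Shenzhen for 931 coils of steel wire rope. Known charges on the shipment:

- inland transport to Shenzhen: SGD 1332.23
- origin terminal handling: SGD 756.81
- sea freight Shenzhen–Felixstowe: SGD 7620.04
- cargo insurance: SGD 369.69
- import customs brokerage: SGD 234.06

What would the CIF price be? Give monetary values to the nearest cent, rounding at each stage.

Not relevant to the conversion: inland to port — on the seller under both FCA and CIF; already in the FCA price and stays in the CIF price. brokerage — on the buyer under both terms; not part of either seller's price.
From FCA to CIF, the seller additionally bears: origin terminal, freight, insurance.
CIF price = 19890.70 + 756.81 + 7620.04 + 369.69 = 28637.24

CIF price: SGD 28637.24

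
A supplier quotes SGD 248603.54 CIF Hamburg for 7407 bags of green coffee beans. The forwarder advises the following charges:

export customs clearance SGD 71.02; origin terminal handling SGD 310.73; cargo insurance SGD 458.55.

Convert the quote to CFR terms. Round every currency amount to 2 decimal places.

CFR price: SGD 248144.99

Not relevant to the conversion: export clearance, origin terminal — on the seller under both CIF and CFR; already in the CIF price and stays in the CFR price.
From CIF to CFR, the seller no longer bears: insurance.
CFR price = 248603.54 − 458.55 = 248144.99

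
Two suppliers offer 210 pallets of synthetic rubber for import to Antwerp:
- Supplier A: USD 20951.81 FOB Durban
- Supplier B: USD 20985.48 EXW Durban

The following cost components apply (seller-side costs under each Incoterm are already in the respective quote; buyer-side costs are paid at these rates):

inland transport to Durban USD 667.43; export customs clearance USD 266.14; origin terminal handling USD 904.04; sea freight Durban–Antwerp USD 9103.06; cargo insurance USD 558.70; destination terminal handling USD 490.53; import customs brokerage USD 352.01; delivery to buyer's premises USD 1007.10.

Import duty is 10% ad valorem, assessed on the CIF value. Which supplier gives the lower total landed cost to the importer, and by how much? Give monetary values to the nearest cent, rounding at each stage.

Supplier A (FOB):
CIF value = FOB price + freight + insurance = 20951.81 + 9103.06 + 558.70 = 30613.57
Import duty = 30613.57 × 10% = 3061.36
Buyer bears (A): 9103.06 + 558.70 + 490.53 + 352.01 + 1007.10 = 11511.40
Landed cost (A) = invoice 20951.81 + 11511.40 + duty 3061.36 = 35524.57
Supplier B (EXW):
CIF value = EXW price + inland to port + export clearance + origin terminal + freight + insurance = 20985.48 + 667.43 + 266.14 + 904.04 + 9103.06 + 558.70 = 32484.85
Import duty = 32484.85 × 10% = 3248.49
Buyer bears (B): 667.43 + 266.14 + 904.04 + 9103.06 + 558.70 + 490.53 + 352.01 + 1007.10 = 13349.01
Landed cost (B) = invoice 20985.48 + 13349.01 + duty 3248.49 = 37582.98
Difference = |35524.57 − 37582.98| = 2058.41

Supplier A is cheaper by USD 2058.41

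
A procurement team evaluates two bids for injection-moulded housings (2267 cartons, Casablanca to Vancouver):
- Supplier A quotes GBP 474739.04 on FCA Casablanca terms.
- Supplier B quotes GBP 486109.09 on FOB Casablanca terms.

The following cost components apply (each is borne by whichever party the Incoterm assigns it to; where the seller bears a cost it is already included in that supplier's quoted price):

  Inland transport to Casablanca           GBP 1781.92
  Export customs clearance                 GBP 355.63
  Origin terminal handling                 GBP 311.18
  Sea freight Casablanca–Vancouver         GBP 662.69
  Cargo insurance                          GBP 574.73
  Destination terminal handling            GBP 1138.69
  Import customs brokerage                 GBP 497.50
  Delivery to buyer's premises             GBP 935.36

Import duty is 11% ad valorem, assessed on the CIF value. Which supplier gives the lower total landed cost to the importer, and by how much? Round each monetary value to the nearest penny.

Supplier A (FCA):
CIF value = FCA price + origin terminal + freight + insurance = 474739.04 + 311.18 + 662.69 + 574.73 = 476287.64
Import duty = 476287.64 × 11% = 52391.64
Buyer bears (A): 311.18 + 662.69 + 574.73 + 1138.69 + 497.50 + 935.36 = 4120.15
Landed cost (A) = invoice 474739.04 + 4120.15 + duty 52391.64 = 531250.83
Supplier B (FOB):
CIF value = FOB price + freight + insurance = 486109.09 + 662.69 + 574.73 = 487346.51
Import duty = 487346.51 × 11% = 53608.12
Buyer bears (B): 662.69 + 574.73 + 1138.69 + 497.50 + 935.36 = 3808.97
Landed cost (B) = invoice 486109.09 + 3808.97 + duty 53608.12 = 543526.18
Difference = |531250.83 − 543526.18| = 12275.35

Supplier A is cheaper by GBP 12275.35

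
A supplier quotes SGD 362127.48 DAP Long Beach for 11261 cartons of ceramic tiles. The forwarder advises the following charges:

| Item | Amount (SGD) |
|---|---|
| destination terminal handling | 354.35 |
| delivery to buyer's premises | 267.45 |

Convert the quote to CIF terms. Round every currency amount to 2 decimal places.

CIF price: SGD 361505.68

From DAP to CIF, the seller no longer bears: destination terminal, delivery.
CIF price = 362127.48 − 354.35 − 267.45 = 361505.68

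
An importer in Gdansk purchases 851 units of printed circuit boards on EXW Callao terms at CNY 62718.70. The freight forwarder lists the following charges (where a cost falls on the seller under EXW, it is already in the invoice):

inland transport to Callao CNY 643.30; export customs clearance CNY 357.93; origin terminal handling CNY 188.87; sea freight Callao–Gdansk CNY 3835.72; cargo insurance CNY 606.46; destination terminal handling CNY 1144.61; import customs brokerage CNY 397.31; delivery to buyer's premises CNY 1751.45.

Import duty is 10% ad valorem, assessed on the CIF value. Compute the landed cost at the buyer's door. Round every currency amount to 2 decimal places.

Total landed cost: CNY 78479.45

EXW: the seller makes goods available at their premises; the buyer bears all onward costs.
CIF value = EXW price + inland to port + export clearance + origin terminal + freight + insurance = 62718.70 + 643.30 + 357.93 + 188.87 + 3835.72 + 606.46 = 68350.98
Import duty = 68350.98 × 10% = 6835.10
Buyer bears: inland to port 643.30 + export clearance 357.93 + origin terminal 188.87 + freight 3835.72 + insurance 606.46 + destination terminal 1144.61 + brokerage 397.31 + delivery 1751.45 + duty 6835.10 = 15760.75
Landed cost = invoice 62718.70 + 15760.75 = 78479.45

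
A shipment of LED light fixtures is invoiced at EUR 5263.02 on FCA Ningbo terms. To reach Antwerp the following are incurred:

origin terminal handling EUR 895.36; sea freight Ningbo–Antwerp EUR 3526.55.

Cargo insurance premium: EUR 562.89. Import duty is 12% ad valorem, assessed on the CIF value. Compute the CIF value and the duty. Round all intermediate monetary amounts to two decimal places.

CIF = FCA price + pre-shipment costs + freight + insurance
CIF = 5263.02 + 895.36 + 3526.55 + 562.89 = 10247.82
Import duty = 10247.82 × 12% = 1229.74

CIF value: EUR 10247.82; import duty: EUR 1229.74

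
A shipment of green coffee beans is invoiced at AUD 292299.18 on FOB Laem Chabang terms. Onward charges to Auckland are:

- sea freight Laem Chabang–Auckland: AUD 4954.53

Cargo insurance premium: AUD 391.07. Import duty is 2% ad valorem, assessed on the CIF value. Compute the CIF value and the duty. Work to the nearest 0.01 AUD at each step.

CIF = FOB price + freight + insurance
CIF = 292299.18 + 4954.53 + 391.07 = 297644.78
Import duty = 297644.78 × 2% = 5952.90

CIF value: AUD 297644.78; import duty: AUD 5952.90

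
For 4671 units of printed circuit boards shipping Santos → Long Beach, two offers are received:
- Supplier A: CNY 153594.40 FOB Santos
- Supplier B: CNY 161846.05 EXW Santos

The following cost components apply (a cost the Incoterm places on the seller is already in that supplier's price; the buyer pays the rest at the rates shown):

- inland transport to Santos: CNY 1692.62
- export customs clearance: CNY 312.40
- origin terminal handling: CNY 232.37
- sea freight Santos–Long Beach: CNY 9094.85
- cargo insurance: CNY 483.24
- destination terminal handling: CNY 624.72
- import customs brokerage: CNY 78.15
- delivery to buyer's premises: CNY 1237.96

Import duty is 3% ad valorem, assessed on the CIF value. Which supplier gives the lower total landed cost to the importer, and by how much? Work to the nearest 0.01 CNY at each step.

Supplier A (FOB):
CIF value = FOB price + freight + insurance = 153594.40 + 9094.85 + 483.24 = 163172.49
Import duty = 163172.49 × 3% = 4895.17
Buyer bears (A): 9094.85 + 483.24 + 624.72 + 78.15 + 1237.96 = 11518.92
Landed cost (A) = invoice 153594.40 + 11518.92 + duty 4895.17 = 170008.49
Supplier B (EXW):
CIF value = EXW price + inland to port + export clearance + origin terminal + freight + insurance = 161846.05 + 1692.62 + 312.40 + 232.37 + 9094.85 + 483.24 = 173661.53
Import duty = 173661.53 × 3% = 5209.85
Buyer bears (B): 1692.62 + 312.40 + 232.37 + 9094.85 + 483.24 + 624.72 + 78.15 + 1237.96 = 13756.31
Landed cost (B) = invoice 161846.05 + 13756.31 + duty 5209.85 = 180812.21
Difference = |170008.49 − 180812.21| = 10803.72

Supplier A is cheaper by CNY 10803.72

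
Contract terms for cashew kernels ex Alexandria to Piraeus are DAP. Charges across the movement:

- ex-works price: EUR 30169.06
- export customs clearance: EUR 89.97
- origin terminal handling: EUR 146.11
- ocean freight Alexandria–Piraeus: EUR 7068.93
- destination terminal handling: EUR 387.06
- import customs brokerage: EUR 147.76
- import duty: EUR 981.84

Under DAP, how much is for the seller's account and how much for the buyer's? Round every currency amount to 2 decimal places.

Seller: EUR 37861.13; buyer: EUR 1129.60

DAP: the seller bears all costs to the named destination except import duty and clearance.
Seller's account: goods 30169.06 + export clearance 89.97 + origin terminal 146.11 + freight 7068.93 + destination terminal 387.06 = 37861.13
Buyer's account: brokerage 147.76 + duty 981.84 = 1129.60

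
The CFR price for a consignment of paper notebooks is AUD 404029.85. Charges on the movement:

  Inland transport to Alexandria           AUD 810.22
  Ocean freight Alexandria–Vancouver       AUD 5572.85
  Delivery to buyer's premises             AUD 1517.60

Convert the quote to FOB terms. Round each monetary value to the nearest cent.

FOB price: AUD 398457.00

Not relevant to the conversion: inland to port — on the seller under both CFR and FOB; already in the CFR price and stays in the FOB price. delivery — on the buyer under both terms; not part of either seller's price.
From CFR to FOB, the seller no longer bears: freight.
FOB price = 404029.85 − 5572.85 = 398457.00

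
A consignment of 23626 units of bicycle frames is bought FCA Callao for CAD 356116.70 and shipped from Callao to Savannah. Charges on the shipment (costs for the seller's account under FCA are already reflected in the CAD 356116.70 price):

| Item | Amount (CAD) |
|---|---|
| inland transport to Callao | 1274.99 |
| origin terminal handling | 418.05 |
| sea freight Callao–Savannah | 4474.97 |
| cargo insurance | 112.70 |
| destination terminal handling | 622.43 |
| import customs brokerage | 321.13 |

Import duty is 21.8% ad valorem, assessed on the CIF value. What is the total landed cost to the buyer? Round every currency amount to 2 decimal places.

FCA: the seller delivers export-cleared goods to the carrier; the buyer bears costs from that point.
Already in the invoice (seller's account under FCA): inland to port — exclude.
CIF value = FCA price + origin terminal + freight + insurance = 356116.70 + 418.05 + 4474.97 + 112.70 = 361122.42
Import duty = 361122.42 × 21.8% = 78724.69
Buyer bears: origin terminal 418.05 + freight 4474.97 + insurance 112.70 + destination terminal 622.43 + brokerage 321.13 + duty 78724.69 = 84673.97
Landed cost = invoice 356116.70 + 84673.97 = 440790.67

Total landed cost: CAD 440790.67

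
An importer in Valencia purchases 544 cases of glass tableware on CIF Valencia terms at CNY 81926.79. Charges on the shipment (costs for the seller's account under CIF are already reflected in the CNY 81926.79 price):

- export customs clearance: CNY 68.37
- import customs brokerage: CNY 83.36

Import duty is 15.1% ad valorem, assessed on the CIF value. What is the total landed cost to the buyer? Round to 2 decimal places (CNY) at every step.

CIF: the seller pays costs through ocean freight and marine insurance to the destination port.
Already in the invoice (seller's account under CIF): export clearance — exclude.
The CIF price already equals the CIF value: 81926.79
Import duty = 81926.79 × 15.1% = 12370.95
Buyer bears: brokerage 83.36 + duty 12370.95 = 12454.31
Landed cost = invoice 81926.79 + 12454.31 = 94381.10

Total landed cost: CNY 94381.10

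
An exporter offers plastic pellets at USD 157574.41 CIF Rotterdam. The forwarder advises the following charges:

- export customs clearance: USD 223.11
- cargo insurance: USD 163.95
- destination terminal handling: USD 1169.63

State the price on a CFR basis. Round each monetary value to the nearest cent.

Not relevant to the conversion: export clearance — on the seller under both CIF and CFR; already in the CIF price and stays in the CFR price. destination terminal — on the buyer under both terms; not part of either seller's price.
From CIF to CFR, the seller no longer bears: insurance.
CFR price = 157574.41 − 163.95 = 157410.46

CFR price: USD 157410.46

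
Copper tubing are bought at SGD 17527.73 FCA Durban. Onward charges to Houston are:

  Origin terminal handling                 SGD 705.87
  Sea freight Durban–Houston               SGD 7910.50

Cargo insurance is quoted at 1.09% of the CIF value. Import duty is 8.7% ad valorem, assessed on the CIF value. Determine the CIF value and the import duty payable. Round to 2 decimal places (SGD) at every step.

Let C be the CIF value. C = FCA price + pre-shipment costs + freight + 1.09% × C
C − 1.09% × C = 17527.73 + 705.87 + 7910.50
0.9891 × C = 26144.10
C = 26144.10 / 0.9891 = 26432.21
Insurance premium = 1.09% × 26432.21 = 288.11
Import duty = 26432.21 × 8.7% = 2299.60

CIF value: SGD 26432.21; import duty: SGD 2299.60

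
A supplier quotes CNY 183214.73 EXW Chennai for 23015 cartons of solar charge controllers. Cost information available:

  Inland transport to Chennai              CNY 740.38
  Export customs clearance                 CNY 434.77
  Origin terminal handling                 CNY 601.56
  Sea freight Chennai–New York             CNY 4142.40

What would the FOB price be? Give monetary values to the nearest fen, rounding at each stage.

Not relevant to the conversion: freight — on the buyer under both terms; not part of either seller's price.
From EXW to FOB, the seller additionally bears: inland to port, export clearance, origin terminal.
FOB price = 183214.73 + 740.38 + 434.77 + 601.56 = 184991.44

FOB price: CNY 184991.44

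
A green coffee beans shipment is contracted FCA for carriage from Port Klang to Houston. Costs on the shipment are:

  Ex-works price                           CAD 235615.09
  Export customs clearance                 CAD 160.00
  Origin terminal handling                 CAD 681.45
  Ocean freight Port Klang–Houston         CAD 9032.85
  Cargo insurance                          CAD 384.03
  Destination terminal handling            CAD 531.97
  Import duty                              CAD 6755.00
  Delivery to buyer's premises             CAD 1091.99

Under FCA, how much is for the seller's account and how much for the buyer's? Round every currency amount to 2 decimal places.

Seller: CAD 235775.09; buyer: CAD 18477.29

FCA: the seller delivers export-cleared goods to the carrier; the buyer bears costs from that point.
Seller's account: goods 235615.09 + export clearance 160.00 = 235775.09
Buyer's account: origin terminal 681.45 + freight 9032.85 + insurance 384.03 + destination terminal 531.97 + duty 6755.00 + delivery 1091.99 = 18477.29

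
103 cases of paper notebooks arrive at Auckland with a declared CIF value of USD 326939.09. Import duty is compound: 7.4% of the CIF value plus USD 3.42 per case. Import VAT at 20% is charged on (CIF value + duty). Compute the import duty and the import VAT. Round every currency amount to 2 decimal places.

Import duty: USD 24545.75; import VAT: USD 70296.97

Ad valorem component: 326939.09 × 7.4% = 24193.49
Specific component: 103 × 3.42 = 352.26
Import duty = 24193.49 + 352.26 = 24545.75
VAT base = CIF + duty = 326939.09 + 24545.75 = 351484.84
Import VAT = 351484.84 × 20% = 70296.97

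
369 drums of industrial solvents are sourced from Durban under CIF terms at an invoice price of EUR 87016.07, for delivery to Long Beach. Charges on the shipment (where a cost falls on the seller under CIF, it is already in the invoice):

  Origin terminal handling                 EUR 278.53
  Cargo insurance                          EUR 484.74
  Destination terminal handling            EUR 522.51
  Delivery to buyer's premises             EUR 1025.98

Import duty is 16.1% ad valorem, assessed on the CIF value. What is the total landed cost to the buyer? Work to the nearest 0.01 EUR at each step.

Total landed cost: EUR 102574.15

CIF: the seller pays costs through ocean freight and marine insurance to the destination port.
Already in the invoice (seller's account under CIF): origin terminal, insurance — exclude.
The CIF price already equals the CIF value: 87016.07
Import duty = 87016.07 × 16.1% = 14009.59
Buyer bears: destination terminal 522.51 + delivery 1025.98 + duty 14009.59 = 15558.08
Landed cost = invoice 87016.07 + 15558.08 = 102574.15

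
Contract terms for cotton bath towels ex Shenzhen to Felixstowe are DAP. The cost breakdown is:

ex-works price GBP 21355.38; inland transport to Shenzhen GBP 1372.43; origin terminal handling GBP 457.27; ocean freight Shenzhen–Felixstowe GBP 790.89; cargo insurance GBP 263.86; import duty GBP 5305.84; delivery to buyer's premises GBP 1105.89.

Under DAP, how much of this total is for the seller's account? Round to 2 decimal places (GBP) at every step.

Seller's account: GBP 25345.72

DAP: the seller bears all costs to the named destination except import duty and clearance.
Seller's account: goods 21355.38 + inland to port 1372.43 + origin terminal 457.27 + freight 790.89 + insurance 263.86 + delivery 1105.89 = 25345.72
Buyer's account: duty 5305.84 = 5305.84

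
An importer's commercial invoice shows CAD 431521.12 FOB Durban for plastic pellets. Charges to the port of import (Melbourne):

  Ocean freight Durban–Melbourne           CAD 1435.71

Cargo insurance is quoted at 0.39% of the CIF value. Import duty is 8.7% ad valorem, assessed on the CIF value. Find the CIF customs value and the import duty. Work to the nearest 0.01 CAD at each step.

CIF value: CAD 434651.97; import duty: CAD 37814.72

Let C be the CIF value. C = FOB price + freight + 0.39% × C
C − 0.39% × C = 431521.12 + 1435.71
0.9961 × C = 432956.83
C = 432956.83 / 0.9961 = 434651.97
Insurance premium = 0.39% × 434651.97 = 1695.14
Import duty = 434651.97 × 8.7% = 37814.72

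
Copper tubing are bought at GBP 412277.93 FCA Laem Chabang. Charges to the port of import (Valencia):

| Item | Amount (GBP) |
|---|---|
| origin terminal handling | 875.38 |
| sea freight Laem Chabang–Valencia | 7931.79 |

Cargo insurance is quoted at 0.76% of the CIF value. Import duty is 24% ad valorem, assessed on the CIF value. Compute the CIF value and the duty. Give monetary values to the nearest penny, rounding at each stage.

Let C be the CIF value. C = FCA price + pre-shipment costs + freight + 0.76% × C
C − 0.76% × C = 412277.93 + 875.38 + 7931.79
0.9924 × C = 421085.10
C = 421085.10 / 0.9924 = 424309.85
Insurance premium = 0.76% × 424309.85 = 3224.75
Import duty = 424309.85 × 24% = 101834.36

CIF value: GBP 424309.85; import duty: GBP 101834.36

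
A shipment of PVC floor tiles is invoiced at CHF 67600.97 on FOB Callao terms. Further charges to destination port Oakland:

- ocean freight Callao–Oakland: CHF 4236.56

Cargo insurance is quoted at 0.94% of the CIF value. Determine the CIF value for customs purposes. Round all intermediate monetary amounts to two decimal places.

CIF value: CHF 72519.21

Let C be the CIF value. C = FOB price + freight + 0.94% × C
C − 0.94% × C = 67600.97 + 4236.56
0.9906 × C = 71837.53
C = 71837.53 / 0.9906 = 72519.21
Insurance premium = 0.94% × 72519.21 = 681.68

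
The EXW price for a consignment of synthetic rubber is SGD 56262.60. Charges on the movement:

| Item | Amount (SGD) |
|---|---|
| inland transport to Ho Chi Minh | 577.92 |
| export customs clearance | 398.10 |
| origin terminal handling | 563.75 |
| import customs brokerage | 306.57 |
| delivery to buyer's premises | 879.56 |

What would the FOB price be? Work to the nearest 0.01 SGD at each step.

Not relevant to the conversion: delivery, brokerage — on the buyer under both terms; not part of either seller's price.
From EXW to FOB, the seller additionally bears: inland to port, export clearance, origin terminal.
FOB price = 56262.60 + 577.92 + 398.10 + 563.75 = 57802.37

FOB price: SGD 57802.37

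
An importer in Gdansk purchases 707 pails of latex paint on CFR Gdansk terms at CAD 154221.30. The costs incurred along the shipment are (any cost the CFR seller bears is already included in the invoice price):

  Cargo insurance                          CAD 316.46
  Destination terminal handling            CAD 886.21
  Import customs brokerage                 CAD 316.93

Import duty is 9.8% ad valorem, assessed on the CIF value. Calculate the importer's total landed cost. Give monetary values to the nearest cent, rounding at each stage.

CFR: the seller pays costs through ocean freight to the destination port, but not insurance.
CIF value = CFR price + insurance = 154221.30 + 316.46 = 154537.76
Import duty = 154537.76 × 9.8% = 15144.70
Buyer bears: insurance 316.46 + destination terminal 886.21 + brokerage 316.93 + duty 15144.70 = 16664.30
Landed cost = invoice 154221.30 + 16664.30 = 170885.60

Total landed cost: CAD 170885.60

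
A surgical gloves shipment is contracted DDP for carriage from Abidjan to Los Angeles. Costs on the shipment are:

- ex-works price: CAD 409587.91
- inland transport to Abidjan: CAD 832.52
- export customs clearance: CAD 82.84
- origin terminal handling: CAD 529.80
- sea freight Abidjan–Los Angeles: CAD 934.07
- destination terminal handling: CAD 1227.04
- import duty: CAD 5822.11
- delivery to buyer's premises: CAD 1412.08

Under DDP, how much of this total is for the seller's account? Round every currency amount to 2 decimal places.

Seller's account: CAD 420428.37

DDP: the seller bears all costs including import duty.
Seller's account: goods 409587.91 + inland to port 832.52 + export clearance 82.84 + origin terminal 529.80 + freight 934.07 + destination terminal 1227.04 + duty 5822.11 + delivery 1412.08 = 420428.37
Buyer's account: 0.00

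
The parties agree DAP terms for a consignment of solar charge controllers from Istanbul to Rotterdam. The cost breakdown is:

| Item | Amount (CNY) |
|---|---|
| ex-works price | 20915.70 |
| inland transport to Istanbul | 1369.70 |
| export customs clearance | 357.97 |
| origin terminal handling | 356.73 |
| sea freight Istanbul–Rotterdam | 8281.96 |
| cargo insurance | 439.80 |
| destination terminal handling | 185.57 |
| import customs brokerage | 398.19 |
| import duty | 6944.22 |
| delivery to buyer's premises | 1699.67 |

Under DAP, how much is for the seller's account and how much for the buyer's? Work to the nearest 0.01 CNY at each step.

Seller: CNY 33607.10; buyer: CNY 7342.41

DAP: the seller bears all costs to the named destination except import duty and clearance.
Seller's account: goods 20915.70 + inland to port 1369.70 + export clearance 357.97 + origin terminal 356.73 + freight 8281.96 + insurance 439.80 + destination terminal 185.57 + delivery 1699.67 = 33607.10
Buyer's account: brokerage 398.19 + duty 6944.22 = 7342.41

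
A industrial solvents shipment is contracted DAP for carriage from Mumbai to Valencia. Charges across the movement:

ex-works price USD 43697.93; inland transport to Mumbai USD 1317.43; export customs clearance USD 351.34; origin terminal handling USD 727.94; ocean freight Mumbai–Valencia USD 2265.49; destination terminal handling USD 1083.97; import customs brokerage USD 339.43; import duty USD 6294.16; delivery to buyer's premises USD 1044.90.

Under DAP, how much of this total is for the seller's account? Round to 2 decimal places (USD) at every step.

Seller's account: USD 50489.00

DAP: the seller bears all costs to the named destination except import duty and clearance.
Seller's account: goods 43697.93 + inland to port 1317.43 + export clearance 351.34 + origin terminal 727.94 + freight 2265.49 + destination terminal 1083.97 + delivery 1044.90 = 50489.00
Buyer's account: brokerage 339.43 + duty 6294.16 = 6633.59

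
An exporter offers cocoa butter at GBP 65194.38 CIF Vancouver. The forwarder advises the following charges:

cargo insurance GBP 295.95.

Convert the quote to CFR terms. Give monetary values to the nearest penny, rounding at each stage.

CFR price: GBP 64898.43

From CIF to CFR, the seller no longer bears: insurance.
CFR price = 65194.38 − 295.95 = 64898.43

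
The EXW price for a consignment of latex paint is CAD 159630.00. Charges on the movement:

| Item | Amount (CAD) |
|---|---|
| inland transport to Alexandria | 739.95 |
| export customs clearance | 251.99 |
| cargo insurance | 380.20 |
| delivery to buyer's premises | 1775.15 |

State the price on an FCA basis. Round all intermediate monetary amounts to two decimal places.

FCA price: CAD 160621.94

Not relevant to the conversion: delivery, insurance — on the buyer under both terms; not part of either seller's price.
From EXW to FCA, the seller additionally bears: inland to port, export clearance.
FCA price = 159630.00 + 739.95 + 251.99 = 160621.94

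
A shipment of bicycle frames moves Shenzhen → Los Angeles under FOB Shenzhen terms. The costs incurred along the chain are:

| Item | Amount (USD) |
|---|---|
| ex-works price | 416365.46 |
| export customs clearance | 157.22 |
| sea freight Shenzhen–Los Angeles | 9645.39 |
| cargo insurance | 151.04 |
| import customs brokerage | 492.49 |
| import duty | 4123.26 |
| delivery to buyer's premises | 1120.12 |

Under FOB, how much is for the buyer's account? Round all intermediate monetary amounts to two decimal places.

Buyer's account: USD 15532.30

FOB: the seller bears costs until goods are on board at the origin port; the buyer bears freight, insurance and all costs thereafter.
Seller's account: goods 416365.46 + export clearance 157.22 = 416522.68
Buyer's account: freight 9645.39 + insurance 151.04 + brokerage 492.49 + duty 4123.26 + delivery 1120.12 = 15532.30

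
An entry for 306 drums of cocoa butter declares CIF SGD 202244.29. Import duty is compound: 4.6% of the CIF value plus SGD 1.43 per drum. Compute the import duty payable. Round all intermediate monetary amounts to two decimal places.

Ad valorem component: 202244.29 × 4.6% = 9303.24
Specific component: 306 × 1.43 = 437.58
Import duty = 9303.24 + 437.58 = 9740.82

Import duty: SGD 9740.82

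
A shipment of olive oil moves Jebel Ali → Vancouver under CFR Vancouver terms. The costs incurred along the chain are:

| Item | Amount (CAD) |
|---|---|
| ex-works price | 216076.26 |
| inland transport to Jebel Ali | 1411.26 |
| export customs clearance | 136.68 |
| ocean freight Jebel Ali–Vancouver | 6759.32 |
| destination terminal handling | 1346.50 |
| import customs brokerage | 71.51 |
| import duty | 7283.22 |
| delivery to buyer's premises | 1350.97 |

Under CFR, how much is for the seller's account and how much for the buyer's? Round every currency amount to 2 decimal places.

CFR: the seller pays costs through ocean freight to the destination port, but not insurance.
Seller's account: goods 216076.26 + inland to port 1411.26 + export clearance 136.68 + freight 6759.32 = 224383.52
Buyer's account: destination terminal 1346.50 + brokerage 71.51 + duty 7283.22 + delivery 1350.97 = 10052.20

Seller: CAD 224383.52; buyer: CAD 10052.20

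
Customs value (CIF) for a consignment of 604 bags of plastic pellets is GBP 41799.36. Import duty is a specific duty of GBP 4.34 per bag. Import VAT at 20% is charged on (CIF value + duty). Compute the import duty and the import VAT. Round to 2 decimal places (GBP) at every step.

Import duty = 604 × 4.34 = 2621.36
VAT base = CIF + duty = 41799.36 + 2621.36 = 44420.72
Import VAT = 44420.72 × 20% = 8884.14

Import duty: GBP 2621.36; import VAT: GBP 8884.14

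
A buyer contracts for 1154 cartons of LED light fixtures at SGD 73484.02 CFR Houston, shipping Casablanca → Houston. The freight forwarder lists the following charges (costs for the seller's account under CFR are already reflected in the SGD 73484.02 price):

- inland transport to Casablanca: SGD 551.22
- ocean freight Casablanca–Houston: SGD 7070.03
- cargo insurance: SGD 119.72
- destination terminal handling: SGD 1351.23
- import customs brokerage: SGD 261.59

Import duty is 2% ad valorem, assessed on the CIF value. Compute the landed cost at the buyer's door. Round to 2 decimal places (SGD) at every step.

CFR: the seller pays costs through ocean freight to the destination port, but not insurance.
Already in the invoice (seller's account under CFR): inland to port, freight — exclude.
CIF value = CFR price + insurance = 73484.02 + 119.72 = 73603.74
Import duty = 73603.74 × 2% = 1472.07
Buyer bears: insurance 119.72 + destination terminal 1351.23 + brokerage 261.59 + duty 1472.07 = 3204.61
Landed cost = invoice 73484.02 + 3204.61 = 76688.63

Total landed cost: SGD 76688.63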